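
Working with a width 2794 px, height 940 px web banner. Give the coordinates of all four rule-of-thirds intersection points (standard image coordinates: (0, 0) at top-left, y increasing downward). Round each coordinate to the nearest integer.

One third of 2794 is 931.33; one third of 940 is 313.33.
Vertical third lines at x = 931 and x = 1863; horizontal third lines at y = 313 and y = 627.

(931, 313), (1863, 313), (931, 627), (1863, 627)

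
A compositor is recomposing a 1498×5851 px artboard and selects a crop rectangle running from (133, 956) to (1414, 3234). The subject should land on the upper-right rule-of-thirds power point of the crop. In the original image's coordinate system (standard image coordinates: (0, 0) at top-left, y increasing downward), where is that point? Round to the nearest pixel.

Crop width = 1414 − 133 = 1281 px; one third is 427.00 px.
Crop height = 3234 − 956 = 2278 px; one third is 759.33 px.
The upper-right point is two-thirds across and one-third down within the crop:
x = 133 + 2 × 427.00 ≈ 987; y = 956 + 1 × 759.33 ≈ 1715.

x = 987 px, y = 1715 px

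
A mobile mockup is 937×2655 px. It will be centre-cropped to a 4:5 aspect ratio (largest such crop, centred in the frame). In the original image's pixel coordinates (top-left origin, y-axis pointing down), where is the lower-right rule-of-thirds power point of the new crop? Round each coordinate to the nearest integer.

(625, 1523)

937/2655 < 4/5, so the 4:5 crop keeps the full width 937 and trims height to 937 × 5/4 = 1171.25 px.
Top offset = (2655 − 1171.25)/2 = 741.88 px; left offset = 0.
Lower-right is two-thirds across and two-thirds down within the crop:
x = 0.00 + 2 × 937.00/3 ≈ 625; y = 741.88 + 2 × 1171.25/3 ≈ 1523.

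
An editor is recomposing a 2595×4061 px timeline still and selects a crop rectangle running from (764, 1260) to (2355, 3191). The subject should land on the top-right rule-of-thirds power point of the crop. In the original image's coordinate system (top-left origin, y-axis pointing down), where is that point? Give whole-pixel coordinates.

(1825, 1904)

Crop width = 2355 − 764 = 1591 px; one third is 530.33 px.
Crop height = 3191 − 1260 = 1931 px; one third is 643.67 px.
The top-right point is two-thirds across and one-third down within the crop:
x = 764 + 2 × 530.33 ≈ 1825; y = 1260 + 1 × 643.67 ≈ 1904.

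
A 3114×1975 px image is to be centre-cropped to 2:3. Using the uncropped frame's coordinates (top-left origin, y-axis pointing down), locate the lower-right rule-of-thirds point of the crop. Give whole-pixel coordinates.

x = 1776 px, y = 1317 px

3114/1975 > 2/3, so the 2:3 crop keeps the full height 1975 and trims width to 1975 × 2/3 = 1316.67 px.
Left offset = (3114 − 1316.67)/2 = 898.67 px; top offset = 0.
Lower-right is two-thirds across and two-thirds down within the crop:
x = 898.67 + 2 × 1316.67/3 ≈ 1776; y = 0.00 + 2 × 1975.00/3 ≈ 1317.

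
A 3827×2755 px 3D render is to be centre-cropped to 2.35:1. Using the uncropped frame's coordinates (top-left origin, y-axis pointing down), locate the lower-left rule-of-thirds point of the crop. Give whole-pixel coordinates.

x = 1276 px, y = 1649 px

3827/2755 < 2.35/1, so the 2.35:1 crop keeps the full width 3827 and trims height to 3827 × 1/2.35 = 1628.51 px.
Top offset = (2755 − 1628.51)/2 = 563.24 px; left offset = 0.
Lower-left is one-third across and two-thirds down within the crop:
x = 0.00 + 1 × 3827.00/3 ≈ 1276; y = 563.24 + 2 × 1628.51/3 ≈ 1649.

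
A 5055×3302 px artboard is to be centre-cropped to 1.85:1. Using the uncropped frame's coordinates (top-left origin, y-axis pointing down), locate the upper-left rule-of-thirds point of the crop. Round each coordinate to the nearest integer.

x = 1685 px, y = 1196 px

5055/3302 < 1.85/1, so the 1.85:1 crop keeps the full width 5055 and trims height to 5055 × 1/1.85 = 2732.43 px.
Top offset = (3302 − 2732.43)/2 = 284.78 px; left offset = 0.
Upper-left is one-third across and one-third down within the crop:
x = 0.00 + 1 × 5055.00/3 ≈ 1685; y = 284.78 + 1 × 2732.43/3 ≈ 1196.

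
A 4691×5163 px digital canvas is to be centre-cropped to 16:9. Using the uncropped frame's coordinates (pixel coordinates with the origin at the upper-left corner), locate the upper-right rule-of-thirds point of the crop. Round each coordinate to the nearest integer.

(3127, 2142)

4691/5163 < 16/9, so the 16:9 crop keeps the full width 4691 and trims height to 4691 × 9/16 = 2638.69 px.
Top offset = (5163 − 2638.69)/2 = 1262.16 px; left offset = 0.
Upper-right is two-thirds across and one-third down within the crop:
x = 0.00 + 2 × 4691.00/3 ≈ 3127; y = 1262.16 + 1 × 2638.69/3 ≈ 2142.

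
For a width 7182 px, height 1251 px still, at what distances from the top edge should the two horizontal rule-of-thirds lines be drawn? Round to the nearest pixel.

417 px and 834 px

1251 / 3 = 417, so the horizontal lines sit at one and two thirds of 1251.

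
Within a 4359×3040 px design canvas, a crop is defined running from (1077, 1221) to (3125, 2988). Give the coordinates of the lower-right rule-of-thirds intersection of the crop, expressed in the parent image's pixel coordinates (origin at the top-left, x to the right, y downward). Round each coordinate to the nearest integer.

Crop width = 3125 − 1077 = 2048 px; one third is 682.67 px.
Crop height = 2988 − 1221 = 1767 px; one third is 589.00 px.
The lower-right point is two-thirds across and two-thirds down within the crop:
x = 1077 + 2 × 682.67 ≈ 2442; y = 1221 + 2 × 589.00 ≈ 2399.

(2442, 2399)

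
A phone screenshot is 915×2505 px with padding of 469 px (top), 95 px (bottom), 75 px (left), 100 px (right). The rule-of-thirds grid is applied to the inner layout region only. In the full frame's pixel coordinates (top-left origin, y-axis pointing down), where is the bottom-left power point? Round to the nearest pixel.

Content width = 915 − 75 − 100 = 740 px; content height = 2505 − 469 − 95 = 1941 px.
Bottom-left is one-third across and two-thirds down within the inner layout region.
x = 75 + 1 × 740/3 = 75 + 246.67 ≈ 322
y = 469 + 2 × 1941/3 = 469 + 1294.00 ≈ 1763

x = 322 px, y = 1763 px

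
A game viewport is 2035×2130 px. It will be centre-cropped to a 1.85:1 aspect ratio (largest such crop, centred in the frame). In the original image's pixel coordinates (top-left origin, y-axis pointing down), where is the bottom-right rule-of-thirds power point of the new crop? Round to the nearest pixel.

(1357, 1248)

2035/2130 < 1.85/1, so the 1.85:1 crop keeps the full width 2035 and trims height to 2035 × 1/1.85 = 1100.00 px.
Top offset = (2130 − 1100.00)/2 = 515.00 px; left offset = 0.
Bottom-right is two-thirds across and two-thirds down within the crop:
x = 0.00 + 2 × 2035.00/3 ≈ 1357; y = 515.00 + 2 × 1100.00/3 ≈ 1248.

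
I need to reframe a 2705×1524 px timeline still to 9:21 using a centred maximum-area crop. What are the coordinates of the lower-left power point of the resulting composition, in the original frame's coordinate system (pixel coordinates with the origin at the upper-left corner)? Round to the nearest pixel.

(1244, 1016)

2705/1524 > 9/21, so the 9:21 crop keeps the full height 1524 and trims width to 1524 × 9/21 = 653.14 px.
Left offset = (2705 − 653.14)/2 = 1025.93 px; top offset = 0.
Lower-left is one-third across and two-thirds down within the crop:
x = 1025.93 + 1 × 653.14/3 ≈ 1244; y = 0.00 + 2 × 1524.00/3 ≈ 1016.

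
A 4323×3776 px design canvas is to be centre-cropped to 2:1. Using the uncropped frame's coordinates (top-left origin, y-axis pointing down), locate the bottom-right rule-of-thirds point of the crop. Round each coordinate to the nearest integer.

4323/3776 < 2/1, so the 2:1 crop keeps the full width 4323 and trims height to 4323 × 1/2 = 2161.50 px.
Top offset = (3776 − 2161.50)/2 = 807.25 px; left offset = 0.
Bottom-right is two-thirds across and two-thirds down within the crop:
x = 0.00 + 2 × 4323.00/3 ≈ 2882; y = 807.25 + 2 × 2161.50/3 ≈ 2248.

(2882, 2248)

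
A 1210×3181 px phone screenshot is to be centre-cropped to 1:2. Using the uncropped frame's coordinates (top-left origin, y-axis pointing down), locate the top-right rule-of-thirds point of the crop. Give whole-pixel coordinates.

(807, 1187)

1210/3181 < 1/2, so the 1:2 crop keeps the full width 1210 and trims height to 1210 × 2/1 = 2420.00 px.
Top offset = (3181 − 2420.00)/2 = 380.50 px; left offset = 0.
Top-right is two-thirds across and one-third down within the crop:
x = 0.00 + 2 × 1210.00/3 ≈ 807; y = 380.50 + 1 × 2420.00/3 ≈ 1187.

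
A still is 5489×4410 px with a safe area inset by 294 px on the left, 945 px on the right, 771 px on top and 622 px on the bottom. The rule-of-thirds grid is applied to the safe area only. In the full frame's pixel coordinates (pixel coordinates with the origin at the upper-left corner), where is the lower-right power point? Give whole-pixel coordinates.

Content width = 5489 − 294 − 945 = 4250 px; content height = 4410 − 771 − 622 = 3017 px.
Lower-right is two-thirds across and two-thirds down within the safe area.
x = 294 + 2 × 4250/3 = 294 + 2833.33 ≈ 3127
y = 771 + 2 × 3017/3 = 771 + 2011.33 ≈ 2782

x = 3127 px, y = 2782 px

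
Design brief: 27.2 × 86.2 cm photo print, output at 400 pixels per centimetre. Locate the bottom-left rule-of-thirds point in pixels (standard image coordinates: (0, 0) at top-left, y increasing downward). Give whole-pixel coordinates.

(3627, 22987)

In pixels the canvas is 27.2 × 400 = 10880 wide and 86.2 × 400 = 34480 tall.
The bottom-left point is one-third across and two-thirds down:
x = 1 × 10880/3 ≈ 3627; y = 2 × 34480/3 ≈ 22987.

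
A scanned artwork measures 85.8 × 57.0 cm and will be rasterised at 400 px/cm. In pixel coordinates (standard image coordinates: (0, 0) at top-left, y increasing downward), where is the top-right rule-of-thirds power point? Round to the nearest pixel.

(22880, 7600)

In pixels the canvas is 85.8 × 400 = 34320 wide and 57.0 × 400 = 22800 tall.
The top-right point is two-thirds across and one-third down:
x = 2 × 34320/3 ≈ 22880; y = 1 × 22800/3 ≈ 7600.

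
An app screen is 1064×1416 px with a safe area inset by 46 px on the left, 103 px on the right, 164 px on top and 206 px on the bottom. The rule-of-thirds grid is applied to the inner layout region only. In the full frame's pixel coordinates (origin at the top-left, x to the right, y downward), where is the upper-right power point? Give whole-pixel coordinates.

(656, 513)

Content width = 1064 − 46 − 103 = 915 px; content height = 1416 − 164 − 206 = 1046 px.
Upper-right is two-thirds across and one-third down within the inner layout region.
x = 46 + 2 × 915/3 = 46 + 610.00 ≈ 656
y = 164 + 1 × 1046/3 = 164 + 348.67 ≈ 513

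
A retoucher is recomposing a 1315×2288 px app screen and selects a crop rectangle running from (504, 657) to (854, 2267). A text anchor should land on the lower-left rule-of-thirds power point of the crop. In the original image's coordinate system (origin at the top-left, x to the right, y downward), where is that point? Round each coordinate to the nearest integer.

Crop width = 854 − 504 = 350 px; one third is 116.67 px.
Crop height = 2267 − 657 = 1610 px; one third is 536.67 px.
The lower-left point is one-third across and two-thirds down within the crop:
x = 504 + 1 × 116.67 ≈ 621; y = 657 + 2 × 536.67 ≈ 1730.

(621, 1730)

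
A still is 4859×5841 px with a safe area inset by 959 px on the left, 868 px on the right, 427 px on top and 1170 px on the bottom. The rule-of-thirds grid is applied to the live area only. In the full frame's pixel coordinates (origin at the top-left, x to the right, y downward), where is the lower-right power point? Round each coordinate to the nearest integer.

(2980, 3256)

Content width = 4859 − 959 − 868 = 3032 px; content height = 5841 − 427 − 1170 = 4244 px.
Lower-right is two-thirds across and two-thirds down within the live area.
x = 959 + 2 × 3032/3 = 959 + 2021.33 ≈ 2980
y = 427 + 2 × 4244/3 = 427 + 2829.33 ≈ 3256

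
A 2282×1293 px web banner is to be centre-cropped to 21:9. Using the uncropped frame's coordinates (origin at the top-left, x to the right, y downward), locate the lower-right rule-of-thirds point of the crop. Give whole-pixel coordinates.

x = 1521 px, y = 810 px

2282/1293 < 21/9, so the 21:9 crop keeps the full width 2282 and trims height to 2282 × 9/21 = 978.00 px.
Top offset = (1293 − 978.00)/2 = 157.50 px; left offset = 0.
Lower-right is two-thirds across and two-thirds down within the crop:
x = 0.00 + 2 × 2282.00/3 ≈ 1521; y = 157.50 + 2 × 978.00/3 ≈ 810.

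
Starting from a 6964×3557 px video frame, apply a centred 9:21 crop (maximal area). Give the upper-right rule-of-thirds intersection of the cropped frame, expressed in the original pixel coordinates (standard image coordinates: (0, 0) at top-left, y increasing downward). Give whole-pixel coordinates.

(3736, 1186)

6964/3557 > 9/21, so the 9:21 crop keeps the full height 3557 and trims width to 3557 × 9/21 = 1524.43 px.
Left offset = (6964 − 1524.43)/2 = 2719.79 px; top offset = 0.
Upper-right is two-thirds across and one-third down within the crop:
x = 2719.79 + 2 × 1524.43/3 ≈ 3736; y = 0.00 + 1 × 3557.00/3 ≈ 1186.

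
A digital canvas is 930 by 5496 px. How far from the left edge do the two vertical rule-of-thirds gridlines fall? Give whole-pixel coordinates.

930 / 3 = 310, so the vertical lines sit at one and two thirds of 930.

x = 310 px and x = 620 px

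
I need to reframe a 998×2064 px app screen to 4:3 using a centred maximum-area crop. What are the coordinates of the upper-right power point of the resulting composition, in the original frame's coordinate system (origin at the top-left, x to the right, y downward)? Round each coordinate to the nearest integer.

998/2064 < 4/3, so the 4:3 crop keeps the full width 998 and trims height to 998 × 3/4 = 748.50 px.
Top offset = (2064 − 748.50)/2 = 657.75 px; left offset = 0.
Upper-right is two-thirds across and one-third down within the crop:
x = 0.00 + 2 × 998.00/3 ≈ 665; y = 657.75 + 1 × 748.50/3 ≈ 907.

(665, 907)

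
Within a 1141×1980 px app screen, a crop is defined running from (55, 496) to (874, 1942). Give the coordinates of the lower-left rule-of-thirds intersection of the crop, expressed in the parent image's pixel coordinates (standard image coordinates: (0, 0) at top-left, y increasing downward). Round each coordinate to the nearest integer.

Crop width = 874 − 55 = 819 px; one third is 273.00 px.
Crop height = 1942 − 496 = 1446 px; one third is 482.00 px.
The lower-left point is one-third across and two-thirds down within the crop:
x = 55 + 1 × 273.00 ≈ 328; y = 496 + 2 × 482.00 ≈ 1460.

(328, 1460)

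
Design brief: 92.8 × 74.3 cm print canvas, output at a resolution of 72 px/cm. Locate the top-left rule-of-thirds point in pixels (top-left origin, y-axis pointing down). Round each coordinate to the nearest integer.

(2227, 1783)

In pixels the canvas is 92.8 × 72 = 6681.6 wide and 74.3 × 72 = 5349.6 tall.
The top-left point is one-third across and one-third down:
x = 1 × 6681.6/3 ≈ 2227; y = 1 × 5349.6/3 ≈ 1783.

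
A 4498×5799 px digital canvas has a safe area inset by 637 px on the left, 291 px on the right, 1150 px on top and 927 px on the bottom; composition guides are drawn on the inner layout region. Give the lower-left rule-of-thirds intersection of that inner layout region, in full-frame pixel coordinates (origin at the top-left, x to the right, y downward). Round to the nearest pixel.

Content width = 4498 − 637 − 291 = 3570 px; content height = 5799 − 1150 − 927 = 3722 px.
Lower-left is one-third across and two-thirds down within the inner layout region.
x = 637 + 1 × 3570/3 = 637 + 1190.00 ≈ 1827
y = 1150 + 2 × 3722/3 = 1150 + 2481.33 ≈ 3631

(1827, 3631)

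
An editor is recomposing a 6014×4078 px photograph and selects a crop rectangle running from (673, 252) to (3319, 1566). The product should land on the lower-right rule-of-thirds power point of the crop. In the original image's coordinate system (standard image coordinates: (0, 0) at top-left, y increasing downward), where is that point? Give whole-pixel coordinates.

Crop width = 3319 − 673 = 2646 px; one third is 882.00 px.
Crop height = 1566 − 252 = 1314 px; one third is 438.00 px.
The lower-right point is two-thirds across and two-thirds down within the crop:
x = 673 + 2 × 882.00 ≈ 2437; y = 252 + 2 × 438.00 ≈ 1128.

x = 2437 px, y = 1128 px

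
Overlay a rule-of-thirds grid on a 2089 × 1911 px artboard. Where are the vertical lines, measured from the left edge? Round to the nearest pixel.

x = 696 px and x = 1393 px

2089 / 3 = 696.33, so the vertical lines sit at one and two thirds of 2089.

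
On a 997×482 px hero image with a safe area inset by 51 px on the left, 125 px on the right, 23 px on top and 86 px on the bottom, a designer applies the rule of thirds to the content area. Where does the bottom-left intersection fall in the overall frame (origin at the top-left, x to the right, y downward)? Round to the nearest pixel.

(325, 272)

Content width = 997 − 51 − 125 = 821 px; content height = 482 − 23 − 86 = 373 px.
Bottom-left is one-third across and two-thirds down within the content area.
x = 51 + 1 × 821/3 = 51 + 273.67 ≈ 325
y = 23 + 2 × 373/3 = 23 + 248.67 ≈ 272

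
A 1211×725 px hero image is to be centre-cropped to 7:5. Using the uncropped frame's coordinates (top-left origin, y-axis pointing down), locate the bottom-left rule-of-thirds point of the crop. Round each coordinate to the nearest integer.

1211/725 > 7/5, so the 7:5 crop keeps the full height 725 and trims width to 725 × 7/5 = 1015.00 px.
Left offset = (1211 − 1015.00)/2 = 98.00 px; top offset = 0.
Bottom-left is one-third across and two-thirds down within the crop:
x = 98.00 + 1 × 1015.00/3 ≈ 436; y = 0.00 + 2 × 725.00/3 ≈ 483.

x = 436 px, y = 483 px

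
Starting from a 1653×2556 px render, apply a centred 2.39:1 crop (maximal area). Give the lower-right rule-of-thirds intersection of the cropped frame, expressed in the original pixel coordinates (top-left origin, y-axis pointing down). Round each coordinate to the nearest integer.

(1102, 1393)

1653/2556 < 2.39/1, so the 2.39:1 crop keeps the full width 1653 and trims height to 1653 × 1/2.39 = 691.63 px.
Top offset = (2556 − 691.63)/2 = 932.18 px; left offset = 0.
Lower-right is two-thirds across and two-thirds down within the crop:
x = 0.00 + 2 × 1653.00/3 ≈ 1102; y = 932.18 + 2 × 691.63/3 ≈ 1393.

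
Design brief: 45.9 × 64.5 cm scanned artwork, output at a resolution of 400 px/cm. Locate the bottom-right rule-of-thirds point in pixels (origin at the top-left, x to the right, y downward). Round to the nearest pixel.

(12240, 17200)

In pixels the canvas is 45.9 × 400 = 18360 wide and 64.5 × 400 = 25800 tall.
The bottom-right point is two-thirds across and two-thirds down:
x = 2 × 18360/3 ≈ 12240; y = 2 × 25800/3 ≈ 17200.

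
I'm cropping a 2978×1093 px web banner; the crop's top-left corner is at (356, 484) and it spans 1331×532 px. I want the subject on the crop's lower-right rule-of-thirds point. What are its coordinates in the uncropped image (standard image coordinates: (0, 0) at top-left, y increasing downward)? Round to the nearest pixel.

(1243, 839)

One third of the crop width 1331 is 443.67 px.
One third of the crop height 532 is 177.33 px.
The lower-right point is two-thirds across and two-thirds down within the crop:
x = 356 + 2 × 443.67 ≈ 1243; y = 484 + 2 × 177.33 ≈ 839.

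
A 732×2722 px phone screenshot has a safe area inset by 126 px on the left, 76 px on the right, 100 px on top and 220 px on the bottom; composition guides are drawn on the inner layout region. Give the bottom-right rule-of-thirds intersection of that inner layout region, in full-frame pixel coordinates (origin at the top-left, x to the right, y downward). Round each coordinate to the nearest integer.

Content width = 732 − 126 − 76 = 530 px; content height = 2722 − 100 − 220 = 2402 px.
Bottom-right is two-thirds across and two-thirds down within the inner layout region.
x = 126 + 2 × 530/3 = 126 + 353.33 ≈ 479
y = 100 + 2 × 2402/3 = 100 + 1601.33 ≈ 1701

x = 479 px, y = 1701 px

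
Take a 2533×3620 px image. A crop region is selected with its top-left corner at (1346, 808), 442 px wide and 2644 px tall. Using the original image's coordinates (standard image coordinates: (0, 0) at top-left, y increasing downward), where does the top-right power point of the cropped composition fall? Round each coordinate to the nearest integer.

One third of the crop width 442 is 147.33 px.
One third of the crop height 2644 is 881.33 px.
The top-right point is two-thirds across and one-third down within the crop:
x = 1346 + 2 × 147.33 ≈ 1641; y = 808 + 1 × 881.33 ≈ 1689.

(1641, 1689)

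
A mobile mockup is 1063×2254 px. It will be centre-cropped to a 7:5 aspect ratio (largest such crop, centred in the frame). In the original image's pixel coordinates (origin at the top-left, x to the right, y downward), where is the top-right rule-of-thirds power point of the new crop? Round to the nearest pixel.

1063/2254 < 7/5, so the 7:5 crop keeps the full width 1063 and trims height to 1063 × 5/7 = 759.29 px.
Top offset = (2254 − 759.29)/2 = 747.36 px; left offset = 0.
Top-right is two-thirds across and one-third down within the crop:
x = 0.00 + 2 × 1063.00/3 ≈ 709; y = 747.36 + 1 × 759.29/3 ≈ 1000.

x = 709 px, y = 1000 px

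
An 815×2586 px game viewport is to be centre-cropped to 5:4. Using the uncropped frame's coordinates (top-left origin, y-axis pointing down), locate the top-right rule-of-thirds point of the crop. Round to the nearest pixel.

(543, 1184)

815/2586 < 5/4, so the 5:4 crop keeps the full width 815 and trims height to 815 × 4/5 = 652.00 px.
Top offset = (2586 − 652.00)/2 = 967.00 px; left offset = 0.
Top-right is two-thirds across and one-third down within the crop:
x = 0.00 + 2 × 815.00/3 ≈ 543; y = 967.00 + 1 × 652.00/3 ≈ 1184.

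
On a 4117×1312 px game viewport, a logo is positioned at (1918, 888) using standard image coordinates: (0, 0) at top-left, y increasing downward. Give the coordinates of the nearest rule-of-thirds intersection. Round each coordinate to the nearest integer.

Third lines: x ∈ {1372, 2745}, y ∈ {437, 875}.
1918 is closer to x = 1372; 888 is closer to y = 875.
So the nearest intersection is the lower-left power point.

x = 1372 px, y = 875 px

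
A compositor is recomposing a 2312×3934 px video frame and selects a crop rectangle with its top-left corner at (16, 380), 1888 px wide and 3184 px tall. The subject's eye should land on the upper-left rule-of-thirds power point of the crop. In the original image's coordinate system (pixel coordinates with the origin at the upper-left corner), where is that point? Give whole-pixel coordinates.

(645, 1441)

One third of the crop width 1888 is 629.33 px.
One third of the crop height 3184 is 1061.33 px.
The upper-left point is one-third across and one-third down within the crop:
x = 16 + 1 × 629.33 ≈ 645; y = 380 + 1 × 1061.33 ≈ 1441.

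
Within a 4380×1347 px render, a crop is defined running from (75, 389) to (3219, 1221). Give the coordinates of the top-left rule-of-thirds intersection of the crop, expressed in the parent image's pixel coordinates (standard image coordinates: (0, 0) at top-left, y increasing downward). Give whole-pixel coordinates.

(1123, 666)

Crop width = 3219 − 75 = 3144 px; one third is 1048.00 px.
Crop height = 1221 − 389 = 832 px; one third is 277.33 px.
The top-left point is one-third across and one-third down within the crop:
x = 75 + 1 × 1048.00 ≈ 1123; y = 389 + 1 × 277.33 ≈ 666.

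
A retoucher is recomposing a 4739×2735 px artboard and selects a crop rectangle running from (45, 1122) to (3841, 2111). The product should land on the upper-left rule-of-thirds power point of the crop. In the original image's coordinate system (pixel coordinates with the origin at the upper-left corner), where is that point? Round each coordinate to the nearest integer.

(1310, 1452)

Crop width = 3841 − 45 = 3796 px; one third is 1265.33 px.
Crop height = 2111 − 1122 = 989 px; one third is 329.67 px.
The upper-left point is one-third across and one-third down within the crop:
x = 45 + 1 × 1265.33 ≈ 1310; y = 1122 + 1 × 329.67 ≈ 1452.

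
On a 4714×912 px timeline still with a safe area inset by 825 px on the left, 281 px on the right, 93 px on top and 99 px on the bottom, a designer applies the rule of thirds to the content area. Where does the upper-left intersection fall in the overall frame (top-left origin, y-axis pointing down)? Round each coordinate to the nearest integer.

Content width = 4714 − 825 − 281 = 3608 px; content height = 912 − 93 − 99 = 720 px.
Upper-left is one-third across and one-third down within the content area.
x = 825 + 1 × 3608/3 = 825 + 1202.67 ≈ 2028
y = 93 + 1 × 720/3 = 93 + 240.00 ≈ 333

(2028, 333)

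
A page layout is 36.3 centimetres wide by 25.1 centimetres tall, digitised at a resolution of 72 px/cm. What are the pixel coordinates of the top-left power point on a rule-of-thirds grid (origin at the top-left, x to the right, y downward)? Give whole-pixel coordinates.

In pixels the canvas is 36.3 × 72 = 2613.6 wide and 25.1 × 72 = 1807.2 tall.
The top-left point is one-third across and one-third down:
x = 1 × 2613.6/3 ≈ 871; y = 1 × 1807.2/3 ≈ 602.

(871, 602)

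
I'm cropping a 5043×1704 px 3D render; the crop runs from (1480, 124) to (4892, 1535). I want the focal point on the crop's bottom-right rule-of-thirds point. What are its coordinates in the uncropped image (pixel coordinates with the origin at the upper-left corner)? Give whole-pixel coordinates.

Crop width = 4892 − 1480 = 3412 px; one third is 1137.33 px.
Crop height = 1535 − 124 = 1411 px; one third is 470.33 px.
The bottom-right point is two-thirds across and two-thirds down within the crop:
x = 1480 + 2 × 1137.33 ≈ 3755; y = 124 + 2 × 470.33 ≈ 1065.

(3755, 1065)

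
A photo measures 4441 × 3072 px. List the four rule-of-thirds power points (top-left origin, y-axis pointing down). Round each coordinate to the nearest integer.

(1480, 1024), (2961, 1024), (1480, 2048), (2961, 2048)

One third of 4441 is 1480.33; one third of 3072 is 1024.
Vertical third lines at x = 1480 and x = 2961; horizontal third lines at y = 1024 and y = 2048.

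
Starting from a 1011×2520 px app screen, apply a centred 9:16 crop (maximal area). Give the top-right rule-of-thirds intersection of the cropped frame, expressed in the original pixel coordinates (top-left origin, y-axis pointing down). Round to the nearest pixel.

1011/2520 < 9/16, so the 9:16 crop keeps the full width 1011 and trims height to 1011 × 16/9 = 1797.33 px.
Top offset = (2520 − 1797.33)/2 = 361.33 px; left offset = 0.
Top-right is two-thirds across and one-third down within the crop:
x = 0.00 + 2 × 1011.00/3 ≈ 674; y = 361.33 + 1 × 1797.33/3 ≈ 960.

(674, 960)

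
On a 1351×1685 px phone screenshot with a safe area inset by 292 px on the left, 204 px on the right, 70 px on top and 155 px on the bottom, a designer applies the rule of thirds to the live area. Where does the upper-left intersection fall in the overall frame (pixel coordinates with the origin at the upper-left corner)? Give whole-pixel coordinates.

(577, 557)

Content width = 1351 − 292 − 204 = 855 px; content height = 1685 − 70 − 155 = 1460 px.
Upper-left is one-third across and one-third down within the live area.
x = 292 + 1 × 855/3 = 292 + 285.00 ≈ 577
y = 70 + 1 × 1460/3 = 70 + 486.67 ≈ 557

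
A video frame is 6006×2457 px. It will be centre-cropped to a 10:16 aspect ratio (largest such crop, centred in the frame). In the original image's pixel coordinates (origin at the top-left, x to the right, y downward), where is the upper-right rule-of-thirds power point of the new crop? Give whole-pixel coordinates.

x = 3259 px, y = 819 px

6006/2457 > 10/16, so the 10:16 crop keeps the full height 2457 and trims width to 2457 × 10/16 = 1535.62 px.
Left offset = (6006 − 1535.62)/2 = 2235.19 px; top offset = 0.
Upper-right is two-thirds across and one-third down within the crop:
x = 2235.19 + 2 × 1535.62/3 ≈ 3259; y = 0.00 + 1 × 2457.00/3 ≈ 819.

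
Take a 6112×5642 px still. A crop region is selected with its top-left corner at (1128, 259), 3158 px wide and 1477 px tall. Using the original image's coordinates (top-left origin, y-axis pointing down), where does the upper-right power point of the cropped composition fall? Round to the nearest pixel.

x = 3233 px, y = 751 px

One third of the crop width 3158 is 1052.67 px.
One third of the crop height 1477 is 492.33 px.
The upper-right point is two-thirds across and one-third down within the crop:
x = 1128 + 2 × 1052.67 ≈ 3233; y = 259 + 1 × 492.33 ≈ 751.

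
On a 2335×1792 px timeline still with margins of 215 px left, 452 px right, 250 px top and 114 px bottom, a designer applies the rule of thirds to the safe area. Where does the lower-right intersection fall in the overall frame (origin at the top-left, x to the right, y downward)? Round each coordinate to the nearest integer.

Content width = 2335 − 215 − 452 = 1668 px; content height = 1792 − 250 − 114 = 1428 px.
Lower-right is two-thirds across and two-thirds down within the safe area.
x = 215 + 2 × 1668/3 = 215 + 1112.00 ≈ 1327
y = 250 + 2 × 1428/3 = 250 + 952.00 ≈ 1202

(1327, 1202)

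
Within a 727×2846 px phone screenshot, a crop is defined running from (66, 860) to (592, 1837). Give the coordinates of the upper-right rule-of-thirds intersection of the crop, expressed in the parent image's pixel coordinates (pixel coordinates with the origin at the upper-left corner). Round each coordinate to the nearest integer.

Crop width = 592 − 66 = 526 px; one third is 175.33 px.
Crop height = 1837 − 860 = 977 px; one third is 325.67 px.
The upper-right point is two-thirds across and one-third down within the crop:
x = 66 + 2 × 175.33 ≈ 417; y = 860 + 1 × 325.67 ≈ 1186.

x = 417 px, y = 1186 px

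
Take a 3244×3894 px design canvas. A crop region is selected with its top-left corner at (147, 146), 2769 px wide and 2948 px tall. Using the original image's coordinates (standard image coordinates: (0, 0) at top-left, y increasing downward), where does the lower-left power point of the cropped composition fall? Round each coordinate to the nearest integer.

x = 1070 px, y = 2111 px

One third of the crop width 2769 is 923.00 px.
One third of the crop height 2948 is 982.67 px.
The lower-left point is one-third across and two-thirds down within the crop:
x = 147 + 1 × 923.00 ≈ 1070; y = 146 + 2 × 982.67 ≈ 2111.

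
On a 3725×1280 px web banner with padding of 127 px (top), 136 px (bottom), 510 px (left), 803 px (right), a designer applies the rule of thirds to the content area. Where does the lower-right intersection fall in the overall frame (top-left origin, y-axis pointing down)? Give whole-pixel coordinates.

Content width = 3725 − 510 − 803 = 2412 px; content height = 1280 − 127 − 136 = 1017 px.
Lower-right is two-thirds across and two-thirds down within the content area.
x = 510 + 2 × 2412/3 = 510 + 1608.00 ≈ 2118
y = 127 + 2 × 1017/3 = 127 + 678.00 ≈ 805

(2118, 805)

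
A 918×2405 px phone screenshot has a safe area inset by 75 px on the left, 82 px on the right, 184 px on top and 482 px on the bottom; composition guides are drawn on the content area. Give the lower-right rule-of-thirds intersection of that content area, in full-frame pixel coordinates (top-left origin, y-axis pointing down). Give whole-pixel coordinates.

x = 582 px, y = 1343 px

Content width = 918 − 75 − 82 = 761 px; content height = 2405 − 184 − 482 = 1739 px.
Lower-right is two-thirds across and two-thirds down within the content area.
x = 75 + 2 × 761/3 = 75 + 507.33 ≈ 582
y = 184 + 2 × 1739/3 = 184 + 1159.33 ≈ 1343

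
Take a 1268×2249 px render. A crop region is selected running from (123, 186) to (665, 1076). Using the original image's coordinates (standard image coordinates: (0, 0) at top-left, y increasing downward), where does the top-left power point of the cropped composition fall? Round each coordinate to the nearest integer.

Crop width = 665 − 123 = 542 px; one third is 180.67 px.
Crop height = 1076 − 186 = 890 px; one third is 296.67 px.
The top-left point is one-third across and one-third down within the crop:
x = 123 + 1 × 180.67 ≈ 304; y = 186 + 1 × 296.67 ≈ 483.

x = 304 px, y = 483 px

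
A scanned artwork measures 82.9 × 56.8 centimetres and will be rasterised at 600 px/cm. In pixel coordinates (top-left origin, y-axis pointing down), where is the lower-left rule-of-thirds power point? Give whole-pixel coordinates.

In pixels the canvas is 82.9 × 600 = 49740 wide and 56.8 × 600 = 34080 tall.
The lower-left point is one-third across and two-thirds down:
x = 1 × 49740/3 ≈ 16580; y = 2 × 34080/3 ≈ 22720.

(16580, 22720)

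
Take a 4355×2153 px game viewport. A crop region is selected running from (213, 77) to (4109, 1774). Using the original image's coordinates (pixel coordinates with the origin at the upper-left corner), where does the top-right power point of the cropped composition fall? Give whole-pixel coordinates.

x = 2810 px, y = 643 px

Crop width = 4109 − 213 = 3896 px; one third is 1298.67 px.
Crop height = 1774 − 77 = 1697 px; one third is 565.67 px.
The top-right point is two-thirds across and one-third down within the crop:
x = 213 + 2 × 1298.67 ≈ 2810; y = 77 + 1 × 565.67 ≈ 643.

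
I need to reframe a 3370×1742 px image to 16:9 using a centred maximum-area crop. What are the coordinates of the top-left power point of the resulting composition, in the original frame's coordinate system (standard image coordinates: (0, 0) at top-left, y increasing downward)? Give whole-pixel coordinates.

(1169, 581)

3370/1742 > 16/9, so the 16:9 crop keeps the full height 1742 and trims width to 1742 × 16/9 = 3096.89 px.
Left offset = (3370 − 3096.89)/2 = 136.56 px; top offset = 0.
Top-left is one-third across and one-third down within the crop:
x = 136.56 + 1 × 3096.89/3 ≈ 1169; y = 0.00 + 1 × 1742.00/3 ≈ 581.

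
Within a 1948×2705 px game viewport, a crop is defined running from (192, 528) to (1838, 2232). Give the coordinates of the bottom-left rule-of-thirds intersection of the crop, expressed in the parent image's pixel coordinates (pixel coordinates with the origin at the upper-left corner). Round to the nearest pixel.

Crop width = 1838 − 192 = 1646 px; one third is 548.67 px.
Crop height = 2232 − 528 = 1704 px; one third is 568.00 px.
The bottom-left point is one-third across and two-thirds down within the crop:
x = 192 + 1 × 548.67 ≈ 741; y = 528 + 2 × 568.00 ≈ 1664.

(741, 1664)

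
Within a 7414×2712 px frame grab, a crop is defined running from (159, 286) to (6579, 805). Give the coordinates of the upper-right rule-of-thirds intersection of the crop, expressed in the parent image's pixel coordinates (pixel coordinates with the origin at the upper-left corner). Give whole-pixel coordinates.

x = 4439 px, y = 459 px

Crop width = 6579 − 159 = 6420 px; one third is 2140.00 px.
Crop height = 805 − 286 = 519 px; one third is 173.00 px.
The upper-right point is two-thirds across and one-third down within the crop:
x = 159 + 2 × 2140.00 ≈ 4439; y = 286 + 1 × 173.00 ≈ 459.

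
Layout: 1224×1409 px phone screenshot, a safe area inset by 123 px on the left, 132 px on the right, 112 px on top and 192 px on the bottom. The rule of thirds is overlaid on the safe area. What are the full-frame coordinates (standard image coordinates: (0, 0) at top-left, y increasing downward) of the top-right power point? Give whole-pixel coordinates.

Content width = 1224 − 123 − 132 = 969 px; content height = 1409 − 112 − 192 = 1105 px.
Top-right is two-thirds across and one-third down within the safe area.
x = 123 + 2 × 969/3 = 123 + 646.00 ≈ 769
y = 112 + 1 × 1105/3 = 112 + 368.33 ≈ 480

(769, 480)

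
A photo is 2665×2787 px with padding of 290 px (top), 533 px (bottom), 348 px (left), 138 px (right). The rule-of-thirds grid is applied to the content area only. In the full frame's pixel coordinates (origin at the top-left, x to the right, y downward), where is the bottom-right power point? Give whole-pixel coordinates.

Content width = 2665 − 348 − 138 = 2179 px; content height = 2787 − 290 − 533 = 1964 px.
Bottom-right is two-thirds across and two-thirds down within the content area.
x = 348 + 2 × 2179/3 = 348 + 1452.67 ≈ 1801
y = 290 + 2 × 1964/3 = 290 + 1309.33 ≈ 1599

x = 1801 px, y = 1599 px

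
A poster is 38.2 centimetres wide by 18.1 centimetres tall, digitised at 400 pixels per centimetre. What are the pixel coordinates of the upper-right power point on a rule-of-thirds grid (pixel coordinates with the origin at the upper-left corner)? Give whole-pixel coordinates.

x = 10187 px, y = 2413 px

In pixels the canvas is 38.2 × 400 = 15280 wide and 18.1 × 400 = 7240 tall.
The upper-right point is two-thirds across and one-third down:
x = 2 × 15280/3 ≈ 10187; y = 1 × 7240/3 ≈ 2413.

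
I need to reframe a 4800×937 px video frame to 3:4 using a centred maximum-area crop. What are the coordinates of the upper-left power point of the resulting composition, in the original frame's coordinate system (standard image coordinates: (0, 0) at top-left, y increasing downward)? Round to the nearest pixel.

x = 2283 px, y = 312 px

4800/937 > 3/4, so the 3:4 crop keeps the full height 937 and trims width to 937 × 3/4 = 702.75 px.
Left offset = (4800 − 702.75)/2 = 2048.62 px; top offset = 0.
Upper-left is one-third across and one-third down within the crop:
x = 2048.62 + 1 × 702.75/3 ≈ 2283; y = 0.00 + 1 × 937.00/3 ≈ 312.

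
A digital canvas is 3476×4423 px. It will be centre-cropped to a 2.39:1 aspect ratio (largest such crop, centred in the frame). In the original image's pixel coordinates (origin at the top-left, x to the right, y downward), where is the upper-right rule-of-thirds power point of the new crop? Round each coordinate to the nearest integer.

x = 2317 px, y = 1969 px

3476/4423 < 2.39/1, so the 2.39:1 crop keeps the full width 3476 and trims height to 3476 × 1/2.39 = 1454.39 px.
Top offset = (4423 − 1454.39)/2 = 1484.30 px; left offset = 0.
Upper-right is two-thirds across and one-third down within the crop:
x = 0.00 + 2 × 3476.00/3 ≈ 2317; y = 1484.30 + 1 × 1454.39/3 ≈ 1969.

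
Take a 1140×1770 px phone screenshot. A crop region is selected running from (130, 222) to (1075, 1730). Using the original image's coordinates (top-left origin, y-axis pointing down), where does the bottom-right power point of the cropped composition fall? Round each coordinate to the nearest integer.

Crop width = 1075 − 130 = 945 px; one third is 315.00 px.
Crop height = 1730 − 222 = 1508 px; one third is 502.67 px.
The bottom-right point is two-thirds across and two-thirds down within the crop:
x = 130 + 2 × 315.00 ≈ 760; y = 222 + 2 × 502.67 ≈ 1227.

(760, 1227)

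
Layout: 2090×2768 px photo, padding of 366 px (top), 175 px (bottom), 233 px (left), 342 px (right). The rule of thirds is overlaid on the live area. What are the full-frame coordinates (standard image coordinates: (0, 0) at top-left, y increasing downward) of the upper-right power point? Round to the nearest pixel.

(1243, 1108)

Content width = 2090 − 233 − 342 = 1515 px; content height = 2768 − 366 − 175 = 2227 px.
Upper-right is two-thirds across and one-third down within the live area.
x = 233 + 2 × 1515/3 = 233 + 1010.00 ≈ 1243
y = 366 + 1 × 2227/3 = 366 + 742.33 ≈ 1108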